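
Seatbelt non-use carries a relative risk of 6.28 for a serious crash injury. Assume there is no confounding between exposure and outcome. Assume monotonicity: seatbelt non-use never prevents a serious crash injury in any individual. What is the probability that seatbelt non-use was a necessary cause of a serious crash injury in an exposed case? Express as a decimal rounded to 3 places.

Under exogeneity and monotonicity, PN = (RR − 1) / RR = 1 − 1/RR.
PN = (6.28 − 1) / 6.28 = 5.28 / 6.28 ≈ 0.8408

PN ≈ 0.841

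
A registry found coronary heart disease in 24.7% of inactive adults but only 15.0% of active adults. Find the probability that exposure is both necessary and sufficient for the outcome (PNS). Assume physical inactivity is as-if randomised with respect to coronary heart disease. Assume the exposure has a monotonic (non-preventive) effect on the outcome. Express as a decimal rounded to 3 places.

PNS ≈ 0.097

p₁ = 0.247, p₀ = 0.15.
Under exogeneity and monotonicity, PNS = p₁ − p₀.
PNS = 0.247 − 0.15 = 0.097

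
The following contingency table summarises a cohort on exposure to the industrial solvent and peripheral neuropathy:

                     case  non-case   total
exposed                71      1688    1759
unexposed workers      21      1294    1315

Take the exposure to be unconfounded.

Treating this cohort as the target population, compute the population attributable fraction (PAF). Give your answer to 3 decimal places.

PAF ≈ 0.466

p₁ = P(outcome | exposed) = 71/1759 = 0.040364
p₀ = P(outcome | unexposed) = 21/1315 = 0.01597
Exposure prevalence π = 1759/3074 = 0.57222; overall risk P(Y=1) = 0.029928.
Under exogeneity, PAF = [P(Y=1) − p₀]/P(Y=1).
PAF = (0.029928 − 0.01597) / 0.029928 ≈ 0.4664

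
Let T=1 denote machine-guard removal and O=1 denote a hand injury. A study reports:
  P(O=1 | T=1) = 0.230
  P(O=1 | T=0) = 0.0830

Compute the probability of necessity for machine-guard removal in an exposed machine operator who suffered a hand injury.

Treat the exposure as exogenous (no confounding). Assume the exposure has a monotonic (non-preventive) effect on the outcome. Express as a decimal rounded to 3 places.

Let p₁ = 0.23, p₀ = 0.083.
Under exogeneity and monotonicity, PN = (p₁ − p₀) / p₁.
PN = (0.23 − 0.083) / 0.23 = 0.147 / 0.23 ≈ 0.6391

PN ≈ 0.639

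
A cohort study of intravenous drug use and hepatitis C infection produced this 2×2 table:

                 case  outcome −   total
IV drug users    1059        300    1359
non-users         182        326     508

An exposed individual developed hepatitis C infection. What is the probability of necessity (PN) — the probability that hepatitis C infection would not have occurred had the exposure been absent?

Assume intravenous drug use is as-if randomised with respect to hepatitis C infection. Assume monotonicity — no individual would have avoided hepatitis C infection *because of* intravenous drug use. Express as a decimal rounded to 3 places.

p₁ = P(outcome | exposed) = 1059/1359 = 0.77925
p₀ = P(outcome | unexposed) = 182/508 = 0.35827
Under exogeneity and monotonicity, PN = (p₁ − p₀)/p₁.
PN = (0.77925 − 0.35827) / 0.77925 ≈ 0.5402

PN ≈ 0.540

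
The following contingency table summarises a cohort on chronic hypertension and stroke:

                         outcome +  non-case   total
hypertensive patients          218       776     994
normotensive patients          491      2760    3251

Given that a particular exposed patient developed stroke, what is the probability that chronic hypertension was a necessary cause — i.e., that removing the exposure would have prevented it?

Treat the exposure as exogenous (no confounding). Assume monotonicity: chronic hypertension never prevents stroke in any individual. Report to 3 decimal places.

PN ≈ 0.311

p₁ = P(outcome | exposed) = 218/994 = 0.21932
p₀ = P(outcome | unexposed) = 491/3251 = 0.15103
Under exogeneity and monotonicity, PN = (p₁ − p₀)/p₁.
PN = (0.21932 − 0.15103) / 0.21932 ≈ 0.3114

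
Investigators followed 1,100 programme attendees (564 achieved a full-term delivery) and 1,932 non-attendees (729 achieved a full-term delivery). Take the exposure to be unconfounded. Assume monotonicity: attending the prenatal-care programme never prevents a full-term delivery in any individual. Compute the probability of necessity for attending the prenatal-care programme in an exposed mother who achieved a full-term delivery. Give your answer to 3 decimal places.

p₁ = P(outcome | exposed) = 564/1100 = 0.51273
p₀ = P(outcome | unexposed) = 729/1932 = 0.37733
Under exogeneity and monotonicity, PN = (p₁ − p₀) / p₁.
PN = (0.51273 − 0.37733) / 0.51273 = 0.1354 / 0.51273 ≈ 0.2641

PN ≈ 0.264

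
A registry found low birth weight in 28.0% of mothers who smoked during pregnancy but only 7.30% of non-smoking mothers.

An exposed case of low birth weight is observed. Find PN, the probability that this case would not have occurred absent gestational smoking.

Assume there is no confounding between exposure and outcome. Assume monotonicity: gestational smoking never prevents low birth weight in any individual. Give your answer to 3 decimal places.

PN ≈ 0.739

p₁ = 0.28, p₀ = 0.073.
Under exogeneity and monotonicity, PN = (p₁ − p₀) / p₁.
PN = (0.28 − 0.073) / 0.28 = 0.207 / 0.28 ≈ 0.7393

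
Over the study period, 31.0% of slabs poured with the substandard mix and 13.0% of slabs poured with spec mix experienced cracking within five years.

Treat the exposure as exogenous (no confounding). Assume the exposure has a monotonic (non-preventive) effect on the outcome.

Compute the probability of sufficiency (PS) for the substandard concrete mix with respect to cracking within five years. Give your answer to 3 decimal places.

p₁ = 0.31, p₀ = 0.13.
Under exogeneity and monotonicity, PS = (p₁ − p₀) / (1 − p₀).
PS = (0.31 − 0.13) / (1 − 0.13) = 0.18 / 0.87 ≈ 0.2069

PS ≈ 0.207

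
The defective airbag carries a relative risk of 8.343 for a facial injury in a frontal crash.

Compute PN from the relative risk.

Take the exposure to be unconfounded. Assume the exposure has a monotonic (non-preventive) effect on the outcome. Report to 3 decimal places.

Under exogeneity and monotonicity, PN = (RR − 1) / RR = 1 − 1/RR.
PN = (8.343 − 1) / 8.343 = 7.343 / 8.343 ≈ 0.8801

PN ≈ 0.880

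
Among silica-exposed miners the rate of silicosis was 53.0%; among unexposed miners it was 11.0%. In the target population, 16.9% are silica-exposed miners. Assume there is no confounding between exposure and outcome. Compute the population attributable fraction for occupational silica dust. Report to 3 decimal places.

p₁ = 0.53, p₀ = 0.11.
Overall risk P(Y=1) = π·p₁ + (1−π)·p₀ = 0.169×0.53 + 0.831×0.11 = 0.18098.
Under exogeneity, PAF = [P(Y=1) − p₀] / P(Y=1).
PAF = (0.18098 − 0.11) / 0.18098 ≈ 0.3922

PAF ≈ 0.392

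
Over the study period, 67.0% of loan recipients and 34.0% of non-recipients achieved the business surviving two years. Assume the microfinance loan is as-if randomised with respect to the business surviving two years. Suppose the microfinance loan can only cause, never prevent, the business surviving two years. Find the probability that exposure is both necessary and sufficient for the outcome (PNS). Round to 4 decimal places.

p₁ = 0.67, p₀ = 0.34.
Under exogeneity and monotonicity, PNS = p₁ − p₀.
PNS = 0.67 − 0.34 = 0.33

PNS ≈ 0.3300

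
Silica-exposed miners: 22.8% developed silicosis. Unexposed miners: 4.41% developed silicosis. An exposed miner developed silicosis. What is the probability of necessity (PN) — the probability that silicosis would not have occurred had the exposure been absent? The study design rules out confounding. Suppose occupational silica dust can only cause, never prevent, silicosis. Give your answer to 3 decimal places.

PN ≈ 0.807

p₁ = 0.228, p₀ = 0.0441.
Under exogeneity and monotonicity, PN = (p₁ − p₀) / p₁.
PN = (0.228 − 0.0441) / 0.228 = 0.1839 / 0.228 ≈ 0.8066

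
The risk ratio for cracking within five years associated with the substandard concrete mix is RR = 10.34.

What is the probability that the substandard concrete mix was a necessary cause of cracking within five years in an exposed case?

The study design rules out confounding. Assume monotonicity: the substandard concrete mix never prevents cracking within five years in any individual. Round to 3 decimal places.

Under exogeneity and monotonicity, PN = (RR − 1) / RR = 1 − 1/RR.
PN = (10.34 − 1) / 10.34 = 9.34 / 10.34 ≈ 0.9033

PN ≈ 0.903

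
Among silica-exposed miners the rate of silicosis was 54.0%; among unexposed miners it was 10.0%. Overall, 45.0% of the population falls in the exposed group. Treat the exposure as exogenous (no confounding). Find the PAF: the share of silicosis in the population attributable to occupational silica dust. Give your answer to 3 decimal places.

PAF ≈ 0.664

p₁ = 0.54, p₀ = 0.1.
Overall risk P(Y=1) = π·p₁ + (1−π)·p₀ = 0.45×0.54 + 0.55×0.1 = 0.298.
Under exogeneity, PAF = [P(Y=1) − p₀] / P(Y=1).
PAF = (0.298 − 0.1) / 0.298 ≈ 0.6644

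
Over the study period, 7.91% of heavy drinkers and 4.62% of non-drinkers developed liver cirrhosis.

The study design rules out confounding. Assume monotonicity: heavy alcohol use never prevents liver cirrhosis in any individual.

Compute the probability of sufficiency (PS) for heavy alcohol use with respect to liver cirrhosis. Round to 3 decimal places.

p₁ = 0.0791, p₀ = 0.0462.
Under exogeneity and monotonicity, PS = (p₁ − p₀) / (1 − p₀).
PS = (0.0791 − 0.0462) / (1 − 0.0462) = 0.0329 / 0.9538 ≈ 0.0345

PS ≈ 0.034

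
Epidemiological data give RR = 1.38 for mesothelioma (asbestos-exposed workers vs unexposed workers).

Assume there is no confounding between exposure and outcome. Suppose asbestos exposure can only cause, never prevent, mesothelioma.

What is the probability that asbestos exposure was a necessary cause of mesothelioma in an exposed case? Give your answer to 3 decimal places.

PN ≈ 0.275

Under exogeneity and monotonicity, PN = (RR − 1) / RR = 1 − 1/RR.
PN = (1.38 − 1) / 1.38 = 0.38 / 1.38 ≈ 0.2754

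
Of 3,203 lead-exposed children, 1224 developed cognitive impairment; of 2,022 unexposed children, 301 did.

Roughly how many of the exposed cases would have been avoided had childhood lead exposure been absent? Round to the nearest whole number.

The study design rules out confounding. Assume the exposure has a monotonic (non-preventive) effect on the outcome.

p₁ = P(outcome | exposed) = 1224/3203 = 0.38214
p₀ = P(outcome | unexposed) = 301/2022 = 0.14886
PN = (p₁ − p₀)/p₁ = (0.38214 − 0.14886) / 0.38214 ≈ 0.61045.
Attributable cases ≈ PN × (exposed cases) = 0.61045 × 1224 ≈ 747.19.

about 747 cases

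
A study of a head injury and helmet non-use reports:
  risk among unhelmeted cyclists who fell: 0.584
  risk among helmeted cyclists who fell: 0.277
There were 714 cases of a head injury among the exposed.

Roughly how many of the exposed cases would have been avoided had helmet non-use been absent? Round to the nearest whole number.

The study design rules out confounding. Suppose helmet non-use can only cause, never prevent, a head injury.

about 375 cases

Let p₁ = 0.584, p₀ = 0.277.
PN = (p₁ − p₀)/p₁ = (0.584 − 0.277) / 0.584 ≈ 0.52568.
Attributable cases ≈ PN × (exposed cases) = 0.52568 × 714 ≈ 375.34.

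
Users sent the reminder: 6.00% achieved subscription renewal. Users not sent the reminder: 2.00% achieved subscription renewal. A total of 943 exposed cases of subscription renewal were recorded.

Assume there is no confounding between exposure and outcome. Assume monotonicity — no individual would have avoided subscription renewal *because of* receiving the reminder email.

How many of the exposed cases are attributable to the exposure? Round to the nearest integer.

about 629 cases

p₁ = 0.06, p₀ = 0.02.
PN = (p₁ − p₀)/p₁ = (0.06 − 0.02) / 0.06 ≈ 0.66667.
Attributable cases ≈ PN × (exposed cases) = 0.66667 × 943 ≈ 628.67.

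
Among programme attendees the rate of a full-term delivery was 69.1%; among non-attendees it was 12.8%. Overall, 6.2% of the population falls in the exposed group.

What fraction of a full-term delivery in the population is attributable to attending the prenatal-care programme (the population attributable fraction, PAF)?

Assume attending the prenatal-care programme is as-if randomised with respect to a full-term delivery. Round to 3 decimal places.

PAF ≈ 0.214

p₁ = 0.691, p₀ = 0.128.
Overall risk P(Y=1) = π·p₁ + (1−π)·p₀ = 0.062×0.691 + 0.938×0.128 = 0.16291.
Under exogeneity, PAF = [P(Y=1) − p₀] / P(Y=1).
PAF = (0.16291 − 0.128) / 0.16291 ≈ 0.2143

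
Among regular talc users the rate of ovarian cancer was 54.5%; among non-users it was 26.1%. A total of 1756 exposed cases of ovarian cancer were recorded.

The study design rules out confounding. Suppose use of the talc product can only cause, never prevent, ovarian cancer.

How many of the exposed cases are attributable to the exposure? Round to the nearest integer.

about 915 cases

p₁ = 0.545, p₀ = 0.261.
PN = (p₁ − p₀)/p₁ = (0.545 − 0.261) / 0.545 ≈ 0.52110.
Attributable cases ≈ PN × (exposed cases) = 0.52110 × 1756 ≈ 915.05.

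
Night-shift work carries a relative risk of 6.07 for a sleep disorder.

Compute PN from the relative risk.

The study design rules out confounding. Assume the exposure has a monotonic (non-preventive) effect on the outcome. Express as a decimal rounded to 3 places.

Under exogeneity and monotonicity, PN = (RR − 1) / RR = 1 − 1/RR.
PN = (6.07 − 1) / 6.07 = 5.07 / 6.07 ≈ 0.8353

PN ≈ 0.835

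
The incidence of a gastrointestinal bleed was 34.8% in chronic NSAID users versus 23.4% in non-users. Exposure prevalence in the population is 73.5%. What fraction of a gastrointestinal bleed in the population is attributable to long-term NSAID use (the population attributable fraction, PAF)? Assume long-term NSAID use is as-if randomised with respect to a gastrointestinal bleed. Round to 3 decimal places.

PAF ≈ 0.264

p₁ = 0.348, p₀ = 0.234.
Overall risk P(Y=1) = π·p₁ + (1−π)·p₀ = 0.735×0.348 + 0.265×0.234 = 0.31779.
Under exogeneity, PAF = [P(Y=1) − p₀] / P(Y=1).
PAF = (0.31779 − 0.234) / 0.31779 ≈ 0.2637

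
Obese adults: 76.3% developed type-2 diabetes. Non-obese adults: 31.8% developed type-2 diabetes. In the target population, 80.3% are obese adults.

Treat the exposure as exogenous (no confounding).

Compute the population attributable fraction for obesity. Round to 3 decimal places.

PAF ≈ 0.529

p₁ = 0.763, p₀ = 0.318.
Overall risk P(Y=1) = π·p₁ + (1−π)·p₀ = 0.803×0.763 + 0.197×0.318 = 0.67533.
Under exogeneity, PAF = [P(Y=1) − p₀] / P(Y=1).
PAF = (0.67533 − 0.318) / 0.67533 ≈ 0.5291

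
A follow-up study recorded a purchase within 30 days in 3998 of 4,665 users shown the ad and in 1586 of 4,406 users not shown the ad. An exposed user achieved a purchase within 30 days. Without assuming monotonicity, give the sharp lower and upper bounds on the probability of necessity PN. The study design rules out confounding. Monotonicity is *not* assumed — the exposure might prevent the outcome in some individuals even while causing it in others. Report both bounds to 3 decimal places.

p₁ = P(outcome | exposed) = 3998/4665 = 0.85702
p₀ = P(outcome | unexposed) = 1586/4406 = 0.35996
Under exogeneity alone the bounds on PN are max{0,(p₁−p₀)/p₁} ≤ PN ≤ min{1,(1−p₀)/p₁}.
  lower = (p₁ − p₀)/p₁ = 0.49706 / 0.85702 ≈ 0.5800
  upper = min{1, (1 − p₀)/p₁} = 0.64004 / 0.85702 ≈ 0.7468

0.580 ≤ PN ≤ 0.747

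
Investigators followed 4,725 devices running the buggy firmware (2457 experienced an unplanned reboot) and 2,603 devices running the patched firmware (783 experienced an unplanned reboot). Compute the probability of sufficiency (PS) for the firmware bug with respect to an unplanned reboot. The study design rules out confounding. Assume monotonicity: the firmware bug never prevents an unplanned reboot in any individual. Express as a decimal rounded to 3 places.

p₁ = P(outcome | exposed) = 2457/4725 = 0.52
p₀ = P(outcome | unexposed) = 783/2603 = 0.30081
Under exogeneity and monotonicity, PS = (p₁ − p₀) / (1 − p₀).
PS = (0.52 − 0.30081) / (1 − 0.30081) = 0.21919 / 0.69919 ≈ 0.3135

PS ≈ 0.313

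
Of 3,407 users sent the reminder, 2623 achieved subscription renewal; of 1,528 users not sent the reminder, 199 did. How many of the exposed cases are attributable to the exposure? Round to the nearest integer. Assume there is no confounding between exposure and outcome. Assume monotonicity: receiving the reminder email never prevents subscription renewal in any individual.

p₁ = P(outcome | exposed) = 2623/3407 = 0.76989
p₀ = P(outcome | unexposed) = 199/1528 = 0.13024
PN = (p₁ − p₀)/p₁ = (0.76989 − 0.13024) / 0.76989 ≈ 0.83084.
Attributable cases ≈ PN × (exposed cases) = 0.83084 × 2623 ≈ 2179.29.

about 2179 cases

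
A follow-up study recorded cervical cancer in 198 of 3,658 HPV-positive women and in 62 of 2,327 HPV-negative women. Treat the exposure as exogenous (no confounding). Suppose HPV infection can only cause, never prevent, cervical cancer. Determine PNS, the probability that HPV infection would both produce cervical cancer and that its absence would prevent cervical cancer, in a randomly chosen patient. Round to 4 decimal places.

p₁ = P(outcome | exposed) = 198/3658 = 0.054128
p₀ = P(outcome | unexposed) = 62/2327 = 0.026644
Under exogeneity and monotonicity, PNS = p₁ − p₀.
PNS = 0.054128 − 0.026644 = 0.027484

PNS ≈ 0.0275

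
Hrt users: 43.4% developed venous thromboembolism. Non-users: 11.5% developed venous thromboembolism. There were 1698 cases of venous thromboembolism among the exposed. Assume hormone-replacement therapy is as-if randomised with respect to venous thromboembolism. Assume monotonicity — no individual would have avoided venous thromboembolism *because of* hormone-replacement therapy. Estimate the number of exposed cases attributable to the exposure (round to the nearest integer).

about 1248 cases

p₁ = 0.434, p₀ = 0.115.
PN = (p₁ − p₀)/p₁ = (0.434 − 0.115) / 0.434 ≈ 0.73502.
Attributable cases ≈ PN × (exposed cases) = 0.73502 × 1698 ≈ 1248.07.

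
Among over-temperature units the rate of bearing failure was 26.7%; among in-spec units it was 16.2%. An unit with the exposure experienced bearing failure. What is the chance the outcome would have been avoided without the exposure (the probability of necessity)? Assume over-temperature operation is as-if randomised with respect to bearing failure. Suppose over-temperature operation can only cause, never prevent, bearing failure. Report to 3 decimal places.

p₁ = 0.267, p₀ = 0.162.
Under exogeneity and monotonicity, PN = (p₁ − p₀) / p₁.
PN = (0.267 − 0.162) / 0.267 = 0.105 / 0.267 ≈ 0.3933

PN ≈ 0.393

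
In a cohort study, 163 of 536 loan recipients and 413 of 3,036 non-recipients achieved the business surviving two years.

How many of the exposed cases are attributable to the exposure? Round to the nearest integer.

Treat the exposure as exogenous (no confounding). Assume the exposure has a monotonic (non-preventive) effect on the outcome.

p₁ = P(outcome | exposed) = 163/536 = 0.3041
p₀ = P(outcome | unexposed) = 413/3036 = 0.13603
PN = (p₁ − p₀)/p₁ = (0.3041 − 0.13603) / 0.3041 ≈ 0.55267.
Attributable cases ≈ PN × (exposed cases) = 0.55267 × 163 ≈ 90.09.

about 90 cases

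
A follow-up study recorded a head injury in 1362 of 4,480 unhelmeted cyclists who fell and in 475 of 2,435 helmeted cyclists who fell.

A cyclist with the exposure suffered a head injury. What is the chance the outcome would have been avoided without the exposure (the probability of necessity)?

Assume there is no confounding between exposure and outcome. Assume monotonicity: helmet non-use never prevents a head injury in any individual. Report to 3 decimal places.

p₁ = P(outcome | exposed) = 1362/4480 = 0.30402
p₀ = P(outcome | unexposed) = 475/2435 = 0.19507
Under exogeneity and monotonicity, PN = (p₁ − p₀) / p₁.
PN = (0.30402 − 0.19507) / 0.30402 = 0.10895 / 0.30402 ≈ 0.3584

PN ≈ 0.358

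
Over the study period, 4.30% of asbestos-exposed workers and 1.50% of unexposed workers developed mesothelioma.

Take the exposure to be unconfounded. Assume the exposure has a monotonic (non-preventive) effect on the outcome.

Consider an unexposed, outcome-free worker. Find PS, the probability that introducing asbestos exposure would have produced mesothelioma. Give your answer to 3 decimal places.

PS ≈ 0.028

p₁ = 0.043, p₀ = 0.015.
Under exogeneity and monotonicity, PS = (p₁ − p₀) / (1 − p₀).
PS = (0.043 − 0.015) / (1 − 0.015) = 0.028 / 0.985 ≈ 0.0284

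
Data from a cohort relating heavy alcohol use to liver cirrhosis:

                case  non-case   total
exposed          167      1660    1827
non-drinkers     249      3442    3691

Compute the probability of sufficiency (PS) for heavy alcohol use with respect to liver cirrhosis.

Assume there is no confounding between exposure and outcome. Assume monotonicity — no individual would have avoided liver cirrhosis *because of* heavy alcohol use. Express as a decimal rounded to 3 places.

p₁ = P(outcome | exposed) = 167/1827 = 0.091407
p₀ = P(outcome | unexposed) = 249/3691 = 0.067461
Under exogeneity and monotonicity, PS = (p₁ − p₀) / (1 − p₀).
PS = (0.091407 − 0.067461) / (1 − 0.067461) = 0.023945 / 0.93254 ≈ 0.0257

PS ≈ 0.026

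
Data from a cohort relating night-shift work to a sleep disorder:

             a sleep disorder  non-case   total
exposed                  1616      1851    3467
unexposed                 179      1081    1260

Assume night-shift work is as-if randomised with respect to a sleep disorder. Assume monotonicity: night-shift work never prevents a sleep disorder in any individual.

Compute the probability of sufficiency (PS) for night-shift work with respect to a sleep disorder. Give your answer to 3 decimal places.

p₁ = P(outcome | exposed) = 1616/3467 = 0.46611
p₀ = P(outcome | unexposed) = 179/1260 = 0.14206
Under exogeneity and monotonicity, PS = (p₁ − p₀) / (1 − p₀).
PS = (0.46611 − 0.14206) / (1 − 0.14206) = 0.32405 / 0.85794 ≈ 0.3777

PS ≈ 0.378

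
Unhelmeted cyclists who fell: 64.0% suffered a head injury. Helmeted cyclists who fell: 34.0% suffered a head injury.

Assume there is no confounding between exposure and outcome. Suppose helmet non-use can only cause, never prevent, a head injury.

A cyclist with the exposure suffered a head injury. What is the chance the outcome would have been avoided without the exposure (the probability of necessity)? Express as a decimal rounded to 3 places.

p₁ = 0.64, p₀ = 0.34.
Under exogeneity and monotonicity, PN = (p₁ − p₀) / p₁.
PN = (0.64 − 0.34) / 0.64 = 0.3 / 0.64 ≈ 0.4688

PN ≈ 0.469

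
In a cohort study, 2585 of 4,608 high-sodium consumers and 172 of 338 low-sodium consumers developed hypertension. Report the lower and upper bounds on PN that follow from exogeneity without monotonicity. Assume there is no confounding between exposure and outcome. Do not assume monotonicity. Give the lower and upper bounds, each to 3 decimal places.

0.093 ≤ PN ≤ 0.875

p₁ = P(outcome | exposed) = 2585/4608 = 0.56098
p₀ = P(outcome | unexposed) = 172/338 = 0.50888
Under exogeneity alone the bounds on PN are max{0,(p₁−p₀)/p₁} ≤ PN ≤ min{1,(1−p₀)/p₁}.
  lower = (p₁ − p₀)/p₁ = 0.052105 / 0.56098 ≈ 0.0929
  upper = min{1, (1 − p₀)/p₁} = 0.49112 / 0.56098 ≈ 0.8755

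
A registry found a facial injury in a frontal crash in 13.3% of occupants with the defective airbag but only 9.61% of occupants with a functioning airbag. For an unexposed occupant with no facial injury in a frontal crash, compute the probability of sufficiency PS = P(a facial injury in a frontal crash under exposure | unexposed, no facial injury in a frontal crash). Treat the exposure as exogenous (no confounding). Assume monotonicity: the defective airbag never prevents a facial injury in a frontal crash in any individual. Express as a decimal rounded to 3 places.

PS ≈ 0.041

p₁ = 0.133, p₀ = 0.0961.
Under exogeneity and monotonicity, PS = (p₁ − p₀) / (1 − p₀).
PS = (0.133 − 0.0961) / (1 − 0.0961) = 0.0369 / 0.9039 ≈ 0.0408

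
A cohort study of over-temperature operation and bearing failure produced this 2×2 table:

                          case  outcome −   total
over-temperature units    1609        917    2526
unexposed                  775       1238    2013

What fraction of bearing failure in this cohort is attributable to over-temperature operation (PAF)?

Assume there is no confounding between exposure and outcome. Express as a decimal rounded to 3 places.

p₁ = P(outcome | exposed) = 1609/2526 = 0.63698
p₀ = P(outcome | unexposed) = 775/2013 = 0.385
Exposure prevalence π = 2526/4539 = 0.55651; overall risk P(Y=1) = 0.52523.
Under exogeneity, PAF = [P(Y=1) − p₀]/P(Y=1).
PAF = (0.52523 − 0.385) / 0.52523 ≈ 0.2670

PAF ≈ 0.267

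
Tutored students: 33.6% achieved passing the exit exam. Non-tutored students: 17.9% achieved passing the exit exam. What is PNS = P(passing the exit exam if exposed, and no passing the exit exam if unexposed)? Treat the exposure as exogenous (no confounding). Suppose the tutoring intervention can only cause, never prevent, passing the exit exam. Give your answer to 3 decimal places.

PNS ≈ 0.157

p₁ = 0.336, p₀ = 0.179.
Under exogeneity and monotonicity, PNS = p₁ − p₀.
PNS = 0.336 − 0.179 = 0.157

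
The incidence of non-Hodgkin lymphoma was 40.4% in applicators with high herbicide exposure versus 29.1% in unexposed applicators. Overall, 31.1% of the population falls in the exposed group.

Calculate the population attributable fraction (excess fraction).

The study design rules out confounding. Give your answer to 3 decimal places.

p₁ = 0.404, p₀ = 0.291.
Overall risk P(Y=1) = π·p₁ + (1−π)·p₀ = 0.311×0.404 + 0.689×0.291 = 0.32614.
Under exogeneity, PAF = [P(Y=1) − p₀] / P(Y=1).
PAF = (0.32614 − 0.291) / 0.32614 ≈ 0.1078

PAF ≈ 0.108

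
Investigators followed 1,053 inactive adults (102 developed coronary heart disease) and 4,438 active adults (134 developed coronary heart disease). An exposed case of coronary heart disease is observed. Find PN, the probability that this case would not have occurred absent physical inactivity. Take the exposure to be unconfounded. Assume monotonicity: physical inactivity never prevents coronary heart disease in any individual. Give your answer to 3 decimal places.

PN ≈ 0.688

p₁ = P(outcome | exposed) = 102/1053 = 0.096866
p₀ = P(outcome | unexposed) = 134/4438 = 0.030194
Under exogeneity and monotonicity, PN = (p₁ − p₀) / p₁.
PN = (0.096866 − 0.030194) / 0.096866 = 0.066672 / 0.096866 ≈ 0.6883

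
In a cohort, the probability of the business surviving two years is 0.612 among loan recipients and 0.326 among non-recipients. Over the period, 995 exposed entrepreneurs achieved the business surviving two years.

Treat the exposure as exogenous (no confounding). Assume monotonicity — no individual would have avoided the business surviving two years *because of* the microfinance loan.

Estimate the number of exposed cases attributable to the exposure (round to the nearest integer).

about 465 cases

Let p₁ = 0.612, p₀ = 0.326.
PN = (p₁ − p₀)/p₁ = (0.612 − 0.326) / 0.612 ≈ 0.46732.
Attributable cases ≈ PN × (exposed cases) = 0.46732 × 995 ≈ 464.98.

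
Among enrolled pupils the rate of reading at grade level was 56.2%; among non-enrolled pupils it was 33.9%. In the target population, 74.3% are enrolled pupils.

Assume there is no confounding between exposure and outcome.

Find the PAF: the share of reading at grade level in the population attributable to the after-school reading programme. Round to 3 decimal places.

PAF ≈ 0.328

p₁ = 0.562, p₀ = 0.339.
Overall risk P(Y=1) = π·p₁ + (1−π)·p₀ = 0.743×0.562 + 0.257×0.339 = 0.50469.
Under exogeneity, PAF = [P(Y=1) − p₀] / P(Y=1).
PAF = (0.50469 − 0.339) / 0.50469 ≈ 0.3283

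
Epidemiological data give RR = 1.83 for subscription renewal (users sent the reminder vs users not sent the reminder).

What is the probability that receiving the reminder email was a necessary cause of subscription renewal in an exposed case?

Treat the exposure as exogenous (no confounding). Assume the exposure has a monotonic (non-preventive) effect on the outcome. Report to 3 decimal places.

Under exogeneity and monotonicity, PN = (RR − 1) / RR = 1 − 1/RR.
PN = (1.83 − 1) / 1.83 = 0.83 / 1.83 ≈ 0.4536

PN ≈ 0.454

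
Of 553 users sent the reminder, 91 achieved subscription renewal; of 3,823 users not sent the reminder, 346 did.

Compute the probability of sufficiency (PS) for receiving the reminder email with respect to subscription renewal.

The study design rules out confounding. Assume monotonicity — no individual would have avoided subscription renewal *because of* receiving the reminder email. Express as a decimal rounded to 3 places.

p₁ = P(outcome | exposed) = 91/553 = 0.16456
p₀ = P(outcome | unexposed) = 346/3823 = 0.090505
Under exogeneity and monotonicity, PS = (p₁ − p₀) / (1 − p₀).
PS = (0.16456 − 0.090505) / (1 − 0.090505) = 0.074052 / 0.9095 ≈ 0.0814

PS ≈ 0.081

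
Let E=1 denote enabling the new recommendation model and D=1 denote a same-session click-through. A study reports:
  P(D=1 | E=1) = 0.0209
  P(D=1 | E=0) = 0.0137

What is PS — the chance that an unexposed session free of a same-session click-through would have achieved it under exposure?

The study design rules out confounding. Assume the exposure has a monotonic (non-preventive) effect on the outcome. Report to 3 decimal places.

Let p₁ = 0.0209, p₀ = 0.0137.
Under exogeneity and monotonicity, PS = (p₁ − p₀) / (1 − p₀).
PS = (0.0209 − 0.0137) / (1 − 0.0137) = 0.0072 / 0.9863 ≈ 0.0073

PS ≈ 0.007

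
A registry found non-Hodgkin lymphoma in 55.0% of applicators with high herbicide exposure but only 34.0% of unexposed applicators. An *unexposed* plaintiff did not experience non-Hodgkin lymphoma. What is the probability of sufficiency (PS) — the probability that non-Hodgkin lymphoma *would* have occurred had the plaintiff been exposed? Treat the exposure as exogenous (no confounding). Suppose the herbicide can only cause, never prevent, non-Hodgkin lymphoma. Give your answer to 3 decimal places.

PS ≈ 0.318

p₁ = 0.55, p₀ = 0.34.
Under exogeneity and monotonicity, PS = (p₁ − p₀) / (1 − p₀).
PS = (0.55 − 0.34) / (1 − 0.34) = 0.21 / 0.66 ≈ 0.3182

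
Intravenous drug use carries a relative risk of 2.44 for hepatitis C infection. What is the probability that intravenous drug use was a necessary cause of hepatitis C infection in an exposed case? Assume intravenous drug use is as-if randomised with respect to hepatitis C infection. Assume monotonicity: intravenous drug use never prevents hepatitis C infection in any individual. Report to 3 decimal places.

PN ≈ 0.590

Under exogeneity and monotonicity, PN = (RR − 1) / RR = 1 − 1/RR.
PN = (2.44 − 1) / 2.44 = 1.44 / 2.44 ≈ 0.5902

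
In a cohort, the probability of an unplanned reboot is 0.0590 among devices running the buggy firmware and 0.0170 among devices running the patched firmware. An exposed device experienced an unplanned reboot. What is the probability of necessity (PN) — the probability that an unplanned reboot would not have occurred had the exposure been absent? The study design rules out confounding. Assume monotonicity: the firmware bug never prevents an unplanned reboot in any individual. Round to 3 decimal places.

Let p₁ = 0.059, p₀ = 0.017.
Under exogeneity and monotonicity, PN = (p₁ − p₀) / p₁.
PN = (0.059 − 0.017) / 0.059 = 0.042 / 0.059 ≈ 0.7119

PN ≈ 0.712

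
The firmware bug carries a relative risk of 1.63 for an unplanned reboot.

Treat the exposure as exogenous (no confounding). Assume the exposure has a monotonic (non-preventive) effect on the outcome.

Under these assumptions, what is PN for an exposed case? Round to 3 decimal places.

PN ≈ 0.387

Under exogeneity and monotonicity, PN = (RR − 1) / RR = 1 − 1/RR.
PN = (1.63 − 1) / 1.63 = 0.63 / 1.63 ≈ 0.3865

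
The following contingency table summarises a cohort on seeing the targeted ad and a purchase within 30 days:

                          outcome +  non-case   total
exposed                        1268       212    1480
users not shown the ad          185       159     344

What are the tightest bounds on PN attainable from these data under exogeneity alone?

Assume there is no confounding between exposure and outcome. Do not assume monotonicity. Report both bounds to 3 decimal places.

0.372 ≤ PN ≤ 0.539

p₁ = P(outcome | exposed) = 1268/1480 = 0.85676
p₀ = P(outcome | unexposed) = 185/344 = 0.53779
Under exogeneity alone the bounds on PN are max{0,(p₁−p₀)/p₁} ≤ PN ≤ min{1,(1−p₀)/p₁}.
  lower = (p₁ − p₀)/p₁ = 0.31897 / 0.85676 ≈ 0.3723
  upper = min{1, (1 − p₀)/p₁} = 0.46221 / 0.85676 ≈ 0.5395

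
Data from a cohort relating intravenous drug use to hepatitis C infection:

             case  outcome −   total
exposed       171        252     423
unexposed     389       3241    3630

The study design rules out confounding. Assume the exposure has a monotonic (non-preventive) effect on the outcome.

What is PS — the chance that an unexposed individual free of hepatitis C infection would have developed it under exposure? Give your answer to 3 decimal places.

PS ≈ 0.333

p₁ = P(outcome | exposed) = 171/423 = 0.40426
p₀ = P(outcome | unexposed) = 389/3630 = 0.10716
Under exogeneity and monotonicity, PS = (p₁ − p₀)/(1 − p₀).
PS = (0.40426 − 0.10716) / 0.89284 ≈ 0.3328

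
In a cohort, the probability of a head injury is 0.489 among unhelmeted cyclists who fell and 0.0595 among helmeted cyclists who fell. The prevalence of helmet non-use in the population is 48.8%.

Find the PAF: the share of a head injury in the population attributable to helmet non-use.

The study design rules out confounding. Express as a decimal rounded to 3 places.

PAF ≈ 0.779

Let p₁ = 0.489, p₀ = 0.0595.
Overall risk P(Y=1) = π·p₁ + (1−π)·p₀ = 0.488×0.489 + 0.512×0.0595 = 0.2691.
Under exogeneity, PAF = [P(Y=1) − p₀] / P(Y=1).
PAF = (0.2691 − 0.0595) / 0.2691 ≈ 0.7789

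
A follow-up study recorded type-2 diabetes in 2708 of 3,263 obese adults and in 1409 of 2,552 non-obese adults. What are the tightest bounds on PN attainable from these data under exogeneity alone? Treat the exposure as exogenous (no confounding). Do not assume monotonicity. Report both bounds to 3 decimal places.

0.335 ≤ PN ≤ 0.540

p₁ = P(outcome | exposed) = 2708/3263 = 0.82991
p₀ = P(outcome | unexposed) = 1409/2552 = 0.55212
Under exogeneity alone the bounds on PN are max{0,(p₁−p₀)/p₁} ≤ PN ≤ min{1,(1−p₀)/p₁}.
  lower = (p₁ − p₀)/p₁ = 0.2778 / 0.82991 ≈ 0.3347
  upper = min{1, (1 − p₀)/p₁} = 0.44788 / 0.82991 ≈ 0.5397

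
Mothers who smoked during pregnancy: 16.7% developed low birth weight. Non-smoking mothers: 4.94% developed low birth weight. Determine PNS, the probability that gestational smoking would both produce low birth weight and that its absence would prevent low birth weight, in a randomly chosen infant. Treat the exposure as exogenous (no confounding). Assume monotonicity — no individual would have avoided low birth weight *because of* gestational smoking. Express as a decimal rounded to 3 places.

p₁ = 0.167, p₀ = 0.0494.
Under exogeneity and monotonicity, PNS = p₁ − p₀.
PNS = 0.167 − 0.0494 = 0.1176

PNS ≈ 0.118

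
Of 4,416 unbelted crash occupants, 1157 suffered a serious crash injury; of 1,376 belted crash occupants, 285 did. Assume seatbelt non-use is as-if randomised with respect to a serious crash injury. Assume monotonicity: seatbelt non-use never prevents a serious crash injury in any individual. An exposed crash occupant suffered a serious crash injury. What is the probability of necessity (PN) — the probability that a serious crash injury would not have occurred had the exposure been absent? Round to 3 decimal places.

p₁ = P(outcome | exposed) = 1157/4416 = 0.262
p₀ = P(outcome | unexposed) = 285/1376 = 0.20712
Under exogeneity and monotonicity, PN = (p₁ − p₀) / p₁.
PN = (0.262 − 0.20712) / 0.262 = 0.05488 / 0.262 ≈ 0.2095

PN ≈ 0.209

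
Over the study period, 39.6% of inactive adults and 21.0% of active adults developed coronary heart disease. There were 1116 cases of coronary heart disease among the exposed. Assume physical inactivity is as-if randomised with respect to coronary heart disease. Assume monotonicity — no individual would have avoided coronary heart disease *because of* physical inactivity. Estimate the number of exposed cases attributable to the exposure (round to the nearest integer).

p₁ = 0.396, p₀ = 0.21.
PN = (p₁ − p₀)/p₁ = (0.396 − 0.21) / 0.396 ≈ 0.46970.
Attributable cases ≈ PN × (exposed cases) = 0.46970 × 1116 ≈ 524.18.

about 524 cases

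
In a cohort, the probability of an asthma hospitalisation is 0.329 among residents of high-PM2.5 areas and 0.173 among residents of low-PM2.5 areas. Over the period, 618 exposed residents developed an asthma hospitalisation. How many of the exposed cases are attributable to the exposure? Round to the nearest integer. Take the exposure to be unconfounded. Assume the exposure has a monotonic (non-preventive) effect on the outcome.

about 293 cases

Let p₁ = 0.329, p₀ = 0.173.
PN = (p₁ − p₀)/p₁ = (0.329 − 0.173) / 0.329 ≈ 0.47416.
Attributable cases ≈ PN × (exposed cases) = 0.47416 × 618 ≈ 293.03.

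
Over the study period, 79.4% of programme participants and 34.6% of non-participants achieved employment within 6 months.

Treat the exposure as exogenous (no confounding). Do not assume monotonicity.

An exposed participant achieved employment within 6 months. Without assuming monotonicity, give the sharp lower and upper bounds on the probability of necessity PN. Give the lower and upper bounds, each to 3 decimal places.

0.564 ≤ PN ≤ 0.824

p₁ = 0.794, p₀ = 0.346.
Under exogeneity alone the bounds on PN are max{0,(p₁−p₀)/p₁} ≤ PN ≤ min{1,(1−p₀)/p₁}.
  lower = (p₁ − p₀)/p₁ = 0.448 / 0.794 ≈ 0.5642
  upper = min{1, (1 − p₀)/p₁} = 0.654 / 0.794 ≈ 0.8237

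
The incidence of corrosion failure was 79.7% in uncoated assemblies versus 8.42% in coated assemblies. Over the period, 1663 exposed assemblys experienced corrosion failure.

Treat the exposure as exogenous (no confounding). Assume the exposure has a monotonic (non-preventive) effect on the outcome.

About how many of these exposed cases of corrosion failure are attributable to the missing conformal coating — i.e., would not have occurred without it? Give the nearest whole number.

p₁ = 0.797, p₀ = 0.0842.
PN = (p₁ − p₀)/p₁ = (0.797 − 0.0842) / 0.797 ≈ 0.89435.
Attributable cases ≈ PN × (exposed cases) = 0.89435 × 1663 ≈ 1487.31.

about 1487 cases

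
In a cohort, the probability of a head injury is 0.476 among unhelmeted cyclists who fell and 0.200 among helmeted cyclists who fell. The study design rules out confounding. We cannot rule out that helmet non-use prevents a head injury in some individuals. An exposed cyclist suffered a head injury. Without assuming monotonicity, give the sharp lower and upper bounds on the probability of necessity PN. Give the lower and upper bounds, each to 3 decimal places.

0.580 ≤ PN ≤ 1.000

Let p₁ = 0.476, p₀ = 0.2.
Under exogeneity alone the bounds on PN are max{0,(p₁−p₀)/p₁} ≤ PN ≤ min{1,(1−p₀)/p₁}.
  lower = (p₁ − p₀)/p₁ = 0.276 / 0.476 ≈ 0.5798
  upper = min{1, (1 − p₀)/p₁} = 0.8 / 0.476 ≈ 1.6807 → capped at 1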